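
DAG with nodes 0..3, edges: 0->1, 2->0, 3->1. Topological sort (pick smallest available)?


Kahn's algorithm, process smallest node first
Order: [2, 0, 3, 1]


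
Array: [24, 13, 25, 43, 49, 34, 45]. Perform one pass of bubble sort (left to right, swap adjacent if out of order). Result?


After one pass: [13, 24, 25, 43, 34, 45, 49]


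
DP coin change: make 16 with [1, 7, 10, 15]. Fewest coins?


dp[0]=0; dp[i]=1+min(dp[i-c] for c in coins)
...dp[11]=2, dp[12]=3, dp[13]=4, dp[14]=2, dp[15]=1, dp[16]=2
Minimum coins for 16 = 2


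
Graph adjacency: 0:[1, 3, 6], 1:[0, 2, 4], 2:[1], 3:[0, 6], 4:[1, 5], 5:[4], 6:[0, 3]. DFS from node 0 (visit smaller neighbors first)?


DFS stack-based: start with [0]
Visit order: [0, 1, 2, 4, 5, 3, 6]


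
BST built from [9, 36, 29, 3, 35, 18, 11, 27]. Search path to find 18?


BST root = 9
Search for 18: compare at each node
Path: [9, 36, 29, 18]


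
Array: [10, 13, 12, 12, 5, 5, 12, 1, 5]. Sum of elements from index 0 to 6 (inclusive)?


Prefix sums: [0, 10, 23, 35, 47, 52, 57, 69, 70, 75]
Sum[0..6] = prefix[7] - prefix[0] = 69 - 0 = 69


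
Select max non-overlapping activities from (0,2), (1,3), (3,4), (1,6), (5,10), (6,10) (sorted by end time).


Greedy: pick earliest-ending, then skip overlaps.
Selected (3 activities): [(0, 2), (3, 4), (5, 10)]


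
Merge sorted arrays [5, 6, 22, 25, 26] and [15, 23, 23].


Compare heads, take smaller each step.
Merged: [5, 6, 15, 22, 23, 23, 25, 26]


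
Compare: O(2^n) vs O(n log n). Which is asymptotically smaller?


linearithmic grows slower than exponential
O(n log n) is asymptotically smaller; O(2^n) grows faster


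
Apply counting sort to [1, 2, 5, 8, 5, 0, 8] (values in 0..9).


Count array: [1, 1, 1, 0, 0, 2, 0, 0, 2, 0]
Reconstruct: [0, 1, 2, 5, 5, 8, 8]


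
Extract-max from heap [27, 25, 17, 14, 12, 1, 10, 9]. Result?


Max = 27
Replace root with last, heapify down
Resulting heap: [25, 14, 17, 9, 12, 1, 10]


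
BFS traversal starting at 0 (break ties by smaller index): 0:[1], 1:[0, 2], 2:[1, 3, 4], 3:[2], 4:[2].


BFS queue: start with [0]
Visit order: [0, 1, 2, 3, 4]


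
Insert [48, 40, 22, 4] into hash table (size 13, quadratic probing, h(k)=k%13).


Insertions: 48->slot 9; 40->slot 1; 22->slot 10; 4->slot 4
Table: [None, 40, None, None, 4, None, None, None, None, 48, 22, None, None]


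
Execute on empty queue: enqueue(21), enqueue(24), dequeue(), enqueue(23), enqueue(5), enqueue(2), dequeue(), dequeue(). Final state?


enqueue(21) -> [21]
enqueue(24) -> [21, 24]
dequeue() returns 21 -> [24]
enqueue(23) -> [24, 23]
enqueue(5) -> [24, 23, 5]
enqueue(2) -> [24, 23, 5, 2]
dequeue() returns 24 -> [23, 5, 2]
dequeue() returns 23 -> [5, 2]
Final queue (front to back): [5, 2]


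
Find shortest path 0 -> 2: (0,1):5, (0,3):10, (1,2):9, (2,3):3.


Dijkstra from 0:
Distances: {0: 0, 1: 5, 2: 13, 3: 10}
Shortest distance to 2 = 13, path = [0, 3, 2]


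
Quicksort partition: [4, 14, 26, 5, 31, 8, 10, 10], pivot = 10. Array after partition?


Elements <= 10 go left of pivot.
Result: [4, 5, 8, 10, 10, 26, 14, 31], pivot at index 4


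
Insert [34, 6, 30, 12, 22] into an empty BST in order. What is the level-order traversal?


Root = 34; build tree by BST insertion.
Level-Order traversal: [34, 6, 30, 12, 22]


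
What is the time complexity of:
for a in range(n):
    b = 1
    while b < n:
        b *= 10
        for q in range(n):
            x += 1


Per nesting level: O(n) * O(log n) * O(n) = O(n^2 log n)
Complexity: O(n^2 log n)


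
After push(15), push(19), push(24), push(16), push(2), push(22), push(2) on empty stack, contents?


push(15) -> [15]
push(19) -> [15, 19]
push(24) -> [15, 19, 24]
push(16) -> [15, 19, 24, 16]
push(2) -> [15, 19, 24, 16, 2]
push(22) -> [15, 19, 24, 16, 2, 22]
push(2) -> [15, 19, 24, 16, 2, 22, 2]
Final stack (bottom to top): [15, 19, 24, 16, 2, 22, 2]


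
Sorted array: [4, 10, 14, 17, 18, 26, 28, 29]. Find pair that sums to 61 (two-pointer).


Two pointers: lo=0, hi=7
No pair sums to 61


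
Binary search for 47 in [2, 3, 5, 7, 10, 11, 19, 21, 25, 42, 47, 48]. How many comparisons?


Search for 47:
[0,11] mid=5 arr[5]=11
[6,11] mid=8 arr[8]=25
[9,11] mid=10 arr[10]=47
Total: 3 comparisons


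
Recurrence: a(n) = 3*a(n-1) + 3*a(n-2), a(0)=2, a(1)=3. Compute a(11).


Build bottom-up:
...a(9)=161838, a(10)=613575, a(11)=3*613575+3*161838=2326239


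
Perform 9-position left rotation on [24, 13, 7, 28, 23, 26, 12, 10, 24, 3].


Left rotate by 9: [3, 24, 13, 7, 28, 23, 26, 12, 10, 24]


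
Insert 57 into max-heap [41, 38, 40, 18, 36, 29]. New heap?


Append 57: [41, 38, 40, 18, 36, 29, 57]
Bubble up: swap idx 6(57) with idx 2(40); swap idx 2(57) with idx 0(41)
Result: [57, 38, 41, 18, 36, 29, 40]


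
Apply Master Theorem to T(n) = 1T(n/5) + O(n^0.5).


a=1, b=5, c=0.5. log_5(1)=0 < c=0.5. Case 3: O(n^c) = O(sqrt(n))
Complexity: O(sqrt(n))


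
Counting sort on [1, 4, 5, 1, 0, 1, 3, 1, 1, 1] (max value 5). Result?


Count array: [1, 6, 0, 1, 1, 1]
Reconstruct: [0, 1, 1, 1, 1, 1, 1, 3, 4, 5]


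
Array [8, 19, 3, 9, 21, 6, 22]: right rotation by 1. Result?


Right rotate by 1: [22, 8, 19, 3, 9, 21, 6]


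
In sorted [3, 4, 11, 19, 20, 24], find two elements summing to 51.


Two pointers: lo=0, hi=5
No pair sums to 51


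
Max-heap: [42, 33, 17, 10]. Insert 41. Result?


Append 41: [42, 33, 17, 10, 41]
Bubble up: swap idx 4(41) with idx 1(33)
Result: [42, 41, 17, 10, 33]


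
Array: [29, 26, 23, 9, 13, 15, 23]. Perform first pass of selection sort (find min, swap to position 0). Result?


After one pass: [9, 26, 23, 29, 13, 15, 23]


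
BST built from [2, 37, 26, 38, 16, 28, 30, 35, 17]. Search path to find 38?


BST root = 2
Search for 38: compare at each node
Path: [2, 37, 38]


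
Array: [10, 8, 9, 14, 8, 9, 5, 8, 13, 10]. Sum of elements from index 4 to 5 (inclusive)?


Prefix sums: [0, 10, 18, 27, 41, 49, 58, 63, 71, 84, 94]
Sum[4..5] = prefix[6] - prefix[4] = 58 - 41 = 17


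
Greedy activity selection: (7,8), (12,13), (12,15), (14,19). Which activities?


Greedy: pick earliest-ending, then skip overlaps.
Selected (3 activities): [(7, 8), (12, 13), (14, 19)]


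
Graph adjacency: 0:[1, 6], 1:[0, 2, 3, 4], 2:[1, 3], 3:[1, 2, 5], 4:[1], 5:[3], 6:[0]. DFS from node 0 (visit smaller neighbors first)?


DFS stack-based: start with [0]
Visit order: [0, 1, 2, 3, 5, 4, 6]


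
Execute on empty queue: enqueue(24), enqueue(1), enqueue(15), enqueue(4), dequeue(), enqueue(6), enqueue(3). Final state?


enqueue(24) -> [24]
enqueue(1) -> [24, 1]
enqueue(15) -> [24, 1, 15]
enqueue(4) -> [24, 1, 15, 4]
dequeue() returns 24 -> [1, 15, 4]
enqueue(6) -> [1, 15, 4, 6]
enqueue(3) -> [1, 15, 4, 6, 3]
Final queue (front to back): [1, 15, 4, 6, 3]


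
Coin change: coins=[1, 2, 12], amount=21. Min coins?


dp[0]=0; dp[i]=1+min(dp[i-c] for c in coins)
...dp[16]=3, dp[17]=4, dp[18]=4, dp[19]=5, dp[20]=5, dp[21]=6
Minimum coins for 21 = 6


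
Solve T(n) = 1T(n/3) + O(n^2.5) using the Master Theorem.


a=1, b=3, c=2.5. log_3(1)=0 < c=2.5. Case 3: O(n^c) = O(n^2.500)
Complexity: O(n^2.500)


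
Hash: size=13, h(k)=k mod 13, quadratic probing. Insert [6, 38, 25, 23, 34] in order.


Insertions: 6->slot 6; 38->slot 12; 25->slot 0; 23->slot 10; 34->slot 8
Table: [25, None, None, None, None, None, 6, None, 34, None, 23, None, 38]


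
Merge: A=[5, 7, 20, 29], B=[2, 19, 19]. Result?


Compare heads, take smaller each step.
Merged: [2, 5, 7, 19, 19, 20, 29]


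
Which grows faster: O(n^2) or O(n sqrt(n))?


n^1.5 grows slower than quadratic
O(n sqrt(n)) is asymptotically smaller; O(n^2) grows faster


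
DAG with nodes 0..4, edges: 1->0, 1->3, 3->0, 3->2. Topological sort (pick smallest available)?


Kahn's algorithm, process smallest node first
Order: [1, 3, 0, 2, 4]


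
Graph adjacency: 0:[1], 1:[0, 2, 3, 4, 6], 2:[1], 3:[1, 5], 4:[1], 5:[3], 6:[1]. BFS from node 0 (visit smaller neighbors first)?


BFS queue: start with [0]
Visit order: [0, 1, 2, 3, 4, 6, 5]


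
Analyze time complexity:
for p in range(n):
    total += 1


Per nesting level: O(n) = O(n)
Complexity: O(n)


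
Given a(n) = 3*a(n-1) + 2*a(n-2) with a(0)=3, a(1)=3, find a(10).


Build bottom-up:
...a(8)=29415, a(9)=104763, a(10)=3*104763+2*29415=373119


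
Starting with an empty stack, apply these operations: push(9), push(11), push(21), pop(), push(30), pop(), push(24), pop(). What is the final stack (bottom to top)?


push(9) -> [9]
push(11) -> [9, 11]
push(21) -> [9, 11, 21]
pop() returns 21 -> [9, 11]
push(30) -> [9, 11, 30]
pop() returns 30 -> [9, 11]
push(24) -> [9, 11, 24]
pop() returns 24 -> [9, 11]
Final stack (bottom to top): [9, 11]


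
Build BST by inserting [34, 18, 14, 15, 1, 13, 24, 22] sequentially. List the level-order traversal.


Root = 34; build tree by BST insertion.
Level-Order traversal: [34, 18, 14, 24, 1, 15, 22, 13]


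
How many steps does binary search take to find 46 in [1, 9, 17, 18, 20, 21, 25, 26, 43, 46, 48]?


Search for 46:
[0,10] mid=5 arr[5]=21
[6,10] mid=8 arr[8]=43
[9,10] mid=9 arr[9]=46
Total: 3 comparisons


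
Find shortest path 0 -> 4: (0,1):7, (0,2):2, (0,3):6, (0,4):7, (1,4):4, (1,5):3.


Dijkstra from 0:
Distances: {0: 0, 1: 7, 2: 2, 3: 6, 4: 7, 5: 10}
Shortest distance to 4 = 7, path = [0, 4]


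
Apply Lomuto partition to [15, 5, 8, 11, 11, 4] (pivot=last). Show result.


Elements <= 4 go left of pivot.
Result: [4, 5, 8, 11, 11, 15], pivot at index 0


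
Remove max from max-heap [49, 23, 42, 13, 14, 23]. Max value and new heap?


Max = 49
Replace root with last, heapify down
Resulting heap: [42, 23, 23, 13, 14]


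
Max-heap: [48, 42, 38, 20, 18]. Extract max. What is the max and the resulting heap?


Max = 48
Replace root with last, heapify down
Resulting heap: [42, 20, 38, 18]


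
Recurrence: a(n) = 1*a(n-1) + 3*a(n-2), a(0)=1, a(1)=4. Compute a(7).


Build bottom-up:
...a(5)=97, a(6)=217, a(7)=1*217+3*97=508


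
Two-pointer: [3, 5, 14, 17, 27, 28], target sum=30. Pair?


Two pointers: lo=0, hi=5
Found pair: (3, 27) summing to 30


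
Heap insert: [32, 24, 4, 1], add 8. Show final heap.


Append 8: [32, 24, 4, 1, 8]
Bubble up: no swaps needed
Result: [32, 24, 4, 1, 8]


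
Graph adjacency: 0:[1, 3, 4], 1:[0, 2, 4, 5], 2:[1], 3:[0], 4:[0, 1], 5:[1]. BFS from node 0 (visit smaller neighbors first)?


BFS queue: start with [0]
Visit order: [0, 1, 3, 4, 2, 5]


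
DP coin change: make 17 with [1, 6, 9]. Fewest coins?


dp[0]=0; dp[i]=1+min(dp[i-c] for c in coins)
...dp[12]=2, dp[13]=3, dp[14]=4, dp[15]=2, dp[16]=3, dp[17]=4
Minimum coins for 17 = 4


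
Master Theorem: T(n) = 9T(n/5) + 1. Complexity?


a=9, b=5, c=0. log_5(9)=1.365 > c=0. Case 1: O(n^log_b(a)) = O(n^1.365)
Complexity: O(n^1.365)


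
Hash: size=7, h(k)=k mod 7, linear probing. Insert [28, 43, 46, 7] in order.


Insertions: 28->slot 0; 43->slot 1; 46->slot 4; 7->slot 2
Table: [28, 43, 7, None, 46, None, None]


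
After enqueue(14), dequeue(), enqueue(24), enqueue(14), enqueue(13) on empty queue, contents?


enqueue(14) -> [14]
dequeue() returns 14 -> []
enqueue(24) -> [24]
enqueue(14) -> [24, 14]
enqueue(13) -> [24, 14, 13]
Final queue (front to back): [24, 14, 13]


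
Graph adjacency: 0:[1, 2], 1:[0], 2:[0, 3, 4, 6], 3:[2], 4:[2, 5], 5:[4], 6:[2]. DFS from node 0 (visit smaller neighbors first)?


DFS stack-based: start with [0]
Visit order: [0, 1, 2, 3, 4, 5, 6]


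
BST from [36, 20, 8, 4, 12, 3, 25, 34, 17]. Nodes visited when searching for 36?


BST root = 36
Search for 36: compare at each node
Path: [36]


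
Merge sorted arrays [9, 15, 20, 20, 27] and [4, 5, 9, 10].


Compare heads, take smaller each step.
Merged: [4, 5, 9, 9, 10, 15, 20, 20, 27]


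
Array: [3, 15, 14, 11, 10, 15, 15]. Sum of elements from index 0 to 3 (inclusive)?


Prefix sums: [0, 3, 18, 32, 43, 53, 68, 83]
Sum[0..3] = prefix[4] - prefix[0] = 43 - 0 = 43


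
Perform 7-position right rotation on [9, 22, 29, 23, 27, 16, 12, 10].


Right rotate by 7: [22, 29, 23, 27, 16, 12, 10, 9]


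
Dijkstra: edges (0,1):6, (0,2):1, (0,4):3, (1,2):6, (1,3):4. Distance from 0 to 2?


Dijkstra from 0:
Distances: {0: 0, 1: 6, 2: 1, 3: 10, 4: 3}
Shortest distance to 2 = 1, path = [0, 2]


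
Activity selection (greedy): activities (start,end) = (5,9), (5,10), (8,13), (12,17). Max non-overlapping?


Greedy: pick earliest-ending, then skip overlaps.
Selected (2 activities): [(5, 9), (12, 17)]


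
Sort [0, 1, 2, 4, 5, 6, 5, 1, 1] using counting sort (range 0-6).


Count array: [1, 3, 1, 0, 1, 2, 1]
Reconstruct: [0, 1, 1, 1, 2, 4, 5, 5, 6]


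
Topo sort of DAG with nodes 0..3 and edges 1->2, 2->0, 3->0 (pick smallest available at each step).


Kahn's algorithm, process smallest node first
Order: [1, 2, 3, 0]


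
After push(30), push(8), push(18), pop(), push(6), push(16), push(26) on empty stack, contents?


push(30) -> [30]
push(8) -> [30, 8]
push(18) -> [30, 8, 18]
pop() returns 18 -> [30, 8]
push(6) -> [30, 8, 6]
push(16) -> [30, 8, 6, 16]
push(26) -> [30, 8, 6, 16, 26]
Final stack (bottom to top): [30, 8, 6, 16, 26]


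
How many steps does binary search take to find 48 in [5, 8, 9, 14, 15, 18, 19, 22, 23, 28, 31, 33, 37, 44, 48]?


Search for 48:
[0,14] mid=7 arr[7]=22
[8,14] mid=11 arr[11]=33
[12,14] mid=13 arr[13]=44
[14,14] mid=14 arr[14]=48
Total: 4 comparisons


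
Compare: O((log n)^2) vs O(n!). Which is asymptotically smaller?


polylogarithmic grows slower than factorial
O((log n)^2) is asymptotically smaller; O(n!) grows faster


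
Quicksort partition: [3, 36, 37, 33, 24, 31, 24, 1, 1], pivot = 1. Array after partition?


Elements <= 1 go left of pivot.
Result: [1, 1, 37, 33, 24, 31, 24, 3, 36], pivot at index 1


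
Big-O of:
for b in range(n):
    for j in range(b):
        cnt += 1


Per nesting level: O(n) * O(n) [triangular over b] = O(n^2)
Complexity: O(n^2)


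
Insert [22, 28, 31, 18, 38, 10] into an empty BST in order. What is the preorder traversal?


Root = 22; build tree by BST insertion.
Preorder traversal: [22, 18, 10, 28, 31, 38]


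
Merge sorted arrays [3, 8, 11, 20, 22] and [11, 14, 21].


Compare heads, take smaller each step.
Merged: [3, 8, 11, 11, 14, 20, 21, 22]


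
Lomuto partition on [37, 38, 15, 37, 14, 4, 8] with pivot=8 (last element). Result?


Elements <= 8 go left of pivot.
Result: [4, 8, 15, 37, 14, 37, 38], pivot at index 1


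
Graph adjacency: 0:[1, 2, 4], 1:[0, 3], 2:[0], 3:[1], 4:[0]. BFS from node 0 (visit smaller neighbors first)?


BFS queue: start with [0]
Visit order: [0, 1, 2, 4, 3]


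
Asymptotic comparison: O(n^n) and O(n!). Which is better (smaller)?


factorial grows slower than n^n
O(n!) is asymptotically smaller; O(n^n) grows faster


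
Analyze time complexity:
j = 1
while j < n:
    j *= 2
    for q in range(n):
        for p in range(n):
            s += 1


Per nesting level: O(log n) * O(n) * O(n) = O(n^2 log n)
Complexity: O(n^2 log n)


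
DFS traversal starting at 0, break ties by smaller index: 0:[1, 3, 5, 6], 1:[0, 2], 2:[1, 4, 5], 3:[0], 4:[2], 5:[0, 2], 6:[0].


DFS stack-based: start with [0]
Visit order: [0, 1, 2, 4, 5, 3, 6]


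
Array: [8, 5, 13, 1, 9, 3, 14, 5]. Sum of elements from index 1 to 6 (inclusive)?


Prefix sums: [0, 8, 13, 26, 27, 36, 39, 53, 58]
Sum[1..6] = prefix[7] - prefix[1] = 53 - 8 = 45


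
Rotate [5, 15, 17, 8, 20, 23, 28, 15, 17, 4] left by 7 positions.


Left rotate by 7: [15, 17, 4, 5, 15, 17, 8, 20, 23, 28]


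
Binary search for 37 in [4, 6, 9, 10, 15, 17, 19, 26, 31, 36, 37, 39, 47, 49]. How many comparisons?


Search for 37:
[0,13] mid=6 arr[6]=19
[7,13] mid=10 arr[10]=37
Total: 2 comparisons


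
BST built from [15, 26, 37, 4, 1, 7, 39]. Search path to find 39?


BST root = 15
Search for 39: compare at each node
Path: [15, 26, 37, 39]


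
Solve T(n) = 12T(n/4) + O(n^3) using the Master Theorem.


a=12, b=4, c=3. log_4(12)=1.792 < c=3. Case 3: O(n^c) = O(n^3)
Complexity: O(n^3)


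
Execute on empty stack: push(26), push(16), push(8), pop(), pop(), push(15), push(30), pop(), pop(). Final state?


push(26) -> [26]
push(16) -> [26, 16]
push(8) -> [26, 16, 8]
pop() returns 8 -> [26, 16]
pop() returns 16 -> [26]
push(15) -> [26, 15]
push(30) -> [26, 15, 30]
pop() returns 30 -> [26, 15]
pop() returns 15 -> [26]
Final stack (bottom to top): [26]


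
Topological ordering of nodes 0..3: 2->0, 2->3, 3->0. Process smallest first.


Kahn's algorithm, process smallest node first
Order: [1, 2, 3, 0]


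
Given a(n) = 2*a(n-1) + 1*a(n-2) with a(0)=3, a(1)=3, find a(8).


Build bottom-up:
...a(6)=297, a(7)=717, a(8)=2*717+1*297=1731


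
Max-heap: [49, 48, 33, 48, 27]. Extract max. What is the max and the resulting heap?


Max = 49
Replace root with last, heapify down
Resulting heap: [48, 48, 33, 27]


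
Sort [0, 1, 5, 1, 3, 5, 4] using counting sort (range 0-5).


Count array: [1, 2, 0, 1, 1, 2]
Reconstruct: [0, 1, 1, 3, 4, 5, 5]


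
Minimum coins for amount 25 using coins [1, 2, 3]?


dp[0]=0; dp[i]=1+min(dp[i-c] for c in coins)
...dp[20]=7, dp[21]=7, dp[22]=8, dp[23]=8, dp[24]=8, dp[25]=9
Minimum coins for 25 = 9


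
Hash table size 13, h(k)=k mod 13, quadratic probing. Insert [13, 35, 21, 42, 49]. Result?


Insertions: 13->slot 0; 35->slot 9; 21->slot 8; 42->slot 3; 49->slot 10
Table: [13, None, None, 42, None, None, None, None, 21, 35, 49, None, None]


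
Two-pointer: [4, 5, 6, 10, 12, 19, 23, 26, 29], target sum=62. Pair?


Two pointers: lo=0, hi=8
No pair sums to 62


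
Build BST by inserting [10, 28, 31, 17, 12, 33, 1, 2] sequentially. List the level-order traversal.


Root = 10; build tree by BST insertion.
Level-Order traversal: [10, 1, 28, 2, 17, 31, 12, 33]


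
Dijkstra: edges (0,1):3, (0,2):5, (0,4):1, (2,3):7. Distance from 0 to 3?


Dijkstra from 0:
Distances: {0: 0, 1: 3, 2: 5, 3: 12, 4: 1}
Shortest distance to 3 = 12, path = [0, 2, 3]


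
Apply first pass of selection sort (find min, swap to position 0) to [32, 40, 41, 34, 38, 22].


After one pass: [22, 40, 41, 34, 38, 32]


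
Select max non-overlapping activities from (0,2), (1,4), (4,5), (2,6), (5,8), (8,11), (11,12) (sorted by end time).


Greedy: pick earliest-ending, then skip overlaps.
Selected (5 activities): [(0, 2), (4, 5), (5, 8), (8, 11), (11, 12)]


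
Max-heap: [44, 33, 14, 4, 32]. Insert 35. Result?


Append 35: [44, 33, 14, 4, 32, 35]
Bubble up: swap idx 5(35) with idx 2(14)
Result: [44, 33, 35, 4, 32, 14]


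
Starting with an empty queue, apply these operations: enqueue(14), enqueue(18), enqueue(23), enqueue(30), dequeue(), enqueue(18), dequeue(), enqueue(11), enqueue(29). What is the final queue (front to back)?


enqueue(14) -> [14]
enqueue(18) -> [14, 18]
enqueue(23) -> [14, 18, 23]
enqueue(30) -> [14, 18, 23, 30]
dequeue() returns 14 -> [18, 23, 30]
enqueue(18) -> [18, 23, 30, 18]
dequeue() returns 18 -> [23, 30, 18]
enqueue(11) -> [23, 30, 18, 11]
enqueue(29) -> [23, 30, 18, 11, 29]
Final queue (front to back): [23, 30, 18, 11, 29]


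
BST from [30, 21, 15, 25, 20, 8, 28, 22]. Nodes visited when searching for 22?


BST root = 30
Search for 22: compare at each node
Path: [30, 21, 25, 22]


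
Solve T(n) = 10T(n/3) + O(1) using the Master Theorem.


a=10, b=3, c=0. log_3(10)=2.096 > c=0. Case 1: O(n^log_b(a)) = O(n^2.096)
Complexity: O(n^2.096)


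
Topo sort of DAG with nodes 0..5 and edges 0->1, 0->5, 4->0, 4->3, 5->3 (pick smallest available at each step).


Kahn's algorithm, process smallest node first
Order: [2, 4, 0, 1, 5, 3]


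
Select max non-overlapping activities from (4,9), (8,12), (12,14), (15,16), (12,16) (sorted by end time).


Greedy: pick earliest-ending, then skip overlaps.
Selected (3 activities): [(4, 9), (12, 14), (15, 16)]


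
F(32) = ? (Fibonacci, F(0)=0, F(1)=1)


F(n)=F(n-1)+F(n-2)
...F(30)=832040, F(31)=1346269, F(32)=2178309


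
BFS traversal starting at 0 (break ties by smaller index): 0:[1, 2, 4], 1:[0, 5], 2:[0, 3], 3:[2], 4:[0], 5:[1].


BFS queue: start with [0]
Visit order: [0, 1, 2, 4, 5, 3]


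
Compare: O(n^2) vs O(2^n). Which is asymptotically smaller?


quadratic grows slower than exponential
O(n^2) is asymptotically smaller; O(2^n) grows faster


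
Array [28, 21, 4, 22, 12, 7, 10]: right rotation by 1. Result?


Right rotate by 1: [10, 28, 21, 4, 22, 12, 7]


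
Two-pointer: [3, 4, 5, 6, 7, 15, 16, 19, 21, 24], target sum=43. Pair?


Two pointers: lo=0, hi=9
Found pair: (19, 24) summing to 43


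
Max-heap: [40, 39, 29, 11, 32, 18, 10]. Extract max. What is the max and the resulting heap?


Max = 40
Replace root with last, heapify down
Resulting heap: [39, 32, 29, 11, 10, 18]


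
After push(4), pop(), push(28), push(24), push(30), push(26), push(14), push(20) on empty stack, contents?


push(4) -> [4]
pop() returns 4 -> []
push(28) -> [28]
push(24) -> [28, 24]
push(30) -> [28, 24, 30]
push(26) -> [28, 24, 30, 26]
push(14) -> [28, 24, 30, 26, 14]
push(20) -> [28, 24, 30, 26, 14, 20]
Final stack (bottom to top): [28, 24, 30, 26, 14, 20]


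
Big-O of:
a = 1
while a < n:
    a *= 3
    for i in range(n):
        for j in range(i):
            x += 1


Per nesting level: O(log n) * O(n) * O(n) [triangular over i] = O(n^2 log n)
Complexity: O(n^2 log n)


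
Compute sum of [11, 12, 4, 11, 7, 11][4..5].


Prefix sums: [0, 11, 23, 27, 38, 45, 56]
Sum[4..5] = prefix[6] - prefix[4] = 56 - 38 = 18


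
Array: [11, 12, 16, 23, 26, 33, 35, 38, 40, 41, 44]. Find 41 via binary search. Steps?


Search for 41:
[0,10] mid=5 arr[5]=33
[6,10] mid=8 arr[8]=40
[9,10] mid=9 arr[9]=41
Total: 3 comparisons


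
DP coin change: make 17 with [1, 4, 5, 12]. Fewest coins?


dp[0]=0; dp[i]=1+min(dp[i-c] for c in coins)
...dp[12]=1, dp[13]=2, dp[14]=3, dp[15]=3, dp[16]=2, dp[17]=2
Minimum coins for 17 = 2


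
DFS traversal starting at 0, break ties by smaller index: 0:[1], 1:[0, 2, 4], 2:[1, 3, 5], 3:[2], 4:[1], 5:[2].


DFS stack-based: start with [0]
Visit order: [0, 1, 2, 3, 5, 4]


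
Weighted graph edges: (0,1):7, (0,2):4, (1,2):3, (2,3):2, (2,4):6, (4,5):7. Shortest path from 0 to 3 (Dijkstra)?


Dijkstra from 0:
Distances: {0: 0, 1: 7, 2: 4, 3: 6, 4: 10, 5: 17}
Shortest distance to 3 = 6, path = [0, 2, 3]


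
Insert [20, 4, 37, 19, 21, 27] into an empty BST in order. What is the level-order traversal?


Root = 20; build tree by BST insertion.
Level-Order traversal: [20, 4, 37, 19, 21, 27]


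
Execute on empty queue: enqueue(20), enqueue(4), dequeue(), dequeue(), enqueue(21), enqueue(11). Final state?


enqueue(20) -> [20]
enqueue(4) -> [20, 4]
dequeue() returns 20 -> [4]
dequeue() returns 4 -> []
enqueue(21) -> [21]
enqueue(11) -> [21, 11]
Final queue (front to back): [21, 11]


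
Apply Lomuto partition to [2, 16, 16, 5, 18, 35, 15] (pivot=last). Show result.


Elements <= 15 go left of pivot.
Result: [2, 5, 15, 16, 18, 35, 16], pivot at index 2


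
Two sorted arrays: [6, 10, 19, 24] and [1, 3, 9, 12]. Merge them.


Compare heads, take smaller each step.
Merged: [1, 3, 6, 9, 10, 12, 19, 24]


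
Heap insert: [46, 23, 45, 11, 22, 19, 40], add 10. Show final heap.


Append 10: [46, 23, 45, 11, 22, 19, 40, 10]
Bubble up: no swaps needed
Result: [46, 23, 45, 11, 22, 19, 40, 10]


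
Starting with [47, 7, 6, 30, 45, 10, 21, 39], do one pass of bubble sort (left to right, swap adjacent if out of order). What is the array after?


After one pass: [7, 6, 30, 45, 10, 21, 39, 47]


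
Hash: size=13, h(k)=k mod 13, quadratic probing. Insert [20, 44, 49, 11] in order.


Insertions: 20->slot 7; 44->slot 5; 49->slot 10; 11->slot 11
Table: [None, None, None, None, None, 44, None, 20, None, None, 49, 11, None]


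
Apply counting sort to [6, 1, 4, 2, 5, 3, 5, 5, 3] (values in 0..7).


Count array: [0, 1, 1, 2, 1, 3, 1, 0]
Reconstruct: [1, 2, 3, 3, 4, 5, 5, 5, 6]


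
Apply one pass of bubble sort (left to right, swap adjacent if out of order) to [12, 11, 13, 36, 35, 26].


After one pass: [11, 12, 13, 35, 26, 36]


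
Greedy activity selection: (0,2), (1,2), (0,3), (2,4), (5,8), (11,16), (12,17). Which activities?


Greedy: pick earliest-ending, then skip overlaps.
Selected (4 activities): [(0, 2), (2, 4), (5, 8), (11, 16)]


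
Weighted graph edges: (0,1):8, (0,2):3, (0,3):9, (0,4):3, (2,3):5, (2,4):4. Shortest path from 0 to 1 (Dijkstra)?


Dijkstra from 0:
Distances: {0: 0, 1: 8, 2: 3, 3: 8, 4: 3}
Shortest distance to 1 = 8, path = [0, 1]


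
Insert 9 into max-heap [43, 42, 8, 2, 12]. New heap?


Append 9: [43, 42, 8, 2, 12, 9]
Bubble up: swap idx 5(9) with idx 2(8)
Result: [43, 42, 9, 2, 12, 8]


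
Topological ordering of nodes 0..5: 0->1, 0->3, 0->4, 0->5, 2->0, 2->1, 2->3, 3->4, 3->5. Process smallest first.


Kahn's algorithm, process smallest node first
Order: [2, 0, 1, 3, 4, 5]


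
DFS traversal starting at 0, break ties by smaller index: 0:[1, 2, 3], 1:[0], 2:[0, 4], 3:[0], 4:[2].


DFS stack-based: start with [0]
Visit order: [0, 1, 2, 4, 3]


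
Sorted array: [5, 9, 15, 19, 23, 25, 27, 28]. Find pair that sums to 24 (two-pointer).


Two pointers: lo=0, hi=7
Found pair: (5, 19) summing to 24


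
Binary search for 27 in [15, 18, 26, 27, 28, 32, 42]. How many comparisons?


Search for 27:
[0,6] mid=3 arr[3]=27
Total: 1 comparisons


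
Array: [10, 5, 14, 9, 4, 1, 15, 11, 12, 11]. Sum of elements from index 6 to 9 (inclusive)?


Prefix sums: [0, 10, 15, 29, 38, 42, 43, 58, 69, 81, 92]
Sum[6..9] = prefix[10] - prefix[6] = 92 - 43 = 49


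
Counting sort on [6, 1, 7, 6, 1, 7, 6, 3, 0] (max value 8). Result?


Count array: [1, 2, 0, 1, 0, 0, 3, 2, 0]
Reconstruct: [0, 1, 1, 3, 6, 6, 6, 7, 7]


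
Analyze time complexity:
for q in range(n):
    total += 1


Per nesting level: O(n) = O(n)
Complexity: O(n)


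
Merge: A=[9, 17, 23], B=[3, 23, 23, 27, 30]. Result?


Compare heads, take smaller each step.
Merged: [3, 9, 17, 23, 23, 23, 27, 30]


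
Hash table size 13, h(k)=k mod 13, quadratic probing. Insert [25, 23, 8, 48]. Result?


Insertions: 25->slot 12; 23->slot 10; 8->slot 8; 48->slot 9
Table: [None, None, None, None, None, None, None, None, 8, 48, 23, None, 25]


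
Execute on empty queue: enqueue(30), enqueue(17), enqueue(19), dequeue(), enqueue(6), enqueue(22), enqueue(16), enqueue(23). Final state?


enqueue(30) -> [30]
enqueue(17) -> [30, 17]
enqueue(19) -> [30, 17, 19]
dequeue() returns 30 -> [17, 19]
enqueue(6) -> [17, 19, 6]
enqueue(22) -> [17, 19, 6, 22]
enqueue(16) -> [17, 19, 6, 22, 16]
enqueue(23) -> [17, 19, 6, 22, 16, 23]
Final queue (front to back): [17, 19, 6, 22, 16, 23]


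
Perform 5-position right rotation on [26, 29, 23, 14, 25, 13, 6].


Right rotate by 5: [23, 14, 25, 13, 6, 26, 29]


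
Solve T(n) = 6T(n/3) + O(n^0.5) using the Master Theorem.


a=6, b=3, c=0.5. log_3(6)=1.631 > c=0.5. Case 1: O(n^log_b(a)) = O(n^1.631)
Complexity: O(n^1.631)


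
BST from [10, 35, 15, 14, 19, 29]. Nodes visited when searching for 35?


BST root = 10
Search for 35: compare at each node
Path: [10, 35]


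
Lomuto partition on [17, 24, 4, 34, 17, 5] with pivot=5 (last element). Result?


Elements <= 5 go left of pivot.
Result: [4, 5, 17, 34, 17, 24], pivot at index 1


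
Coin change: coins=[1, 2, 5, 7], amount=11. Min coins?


dp[0]=0; dp[i]=1+min(dp[i-c] for c in coins)
...dp[6]=2, dp[7]=1, dp[8]=2, dp[9]=2, dp[10]=2, dp[11]=3
Minimum coins for 11 = 3


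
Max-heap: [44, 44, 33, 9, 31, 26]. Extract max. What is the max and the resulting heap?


Max = 44
Replace root with last, heapify down
Resulting heap: [44, 31, 33, 9, 26]


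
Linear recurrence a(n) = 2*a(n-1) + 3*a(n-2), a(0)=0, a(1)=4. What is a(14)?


Build bottom-up:
...a(12)=531440, a(13)=1594324, a(14)=2*1594324+3*531440=4782968


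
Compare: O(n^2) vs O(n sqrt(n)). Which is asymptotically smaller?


n^1.5 grows slower than quadratic
O(n sqrt(n)) is asymptotically smaller; O(n^2) grows faster


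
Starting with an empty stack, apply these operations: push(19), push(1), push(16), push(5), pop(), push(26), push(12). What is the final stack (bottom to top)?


push(19) -> [19]
push(1) -> [19, 1]
push(16) -> [19, 1, 16]
push(5) -> [19, 1, 16, 5]
pop() returns 5 -> [19, 1, 16]
push(26) -> [19, 1, 16, 26]
push(12) -> [19, 1, 16, 26, 12]
Final stack (bottom to top): [19, 1, 16, 26, 12]


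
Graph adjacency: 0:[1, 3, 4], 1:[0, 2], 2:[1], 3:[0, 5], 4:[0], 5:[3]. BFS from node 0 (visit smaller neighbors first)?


BFS queue: start with [0]
Visit order: [0, 1, 3, 4, 2, 5]


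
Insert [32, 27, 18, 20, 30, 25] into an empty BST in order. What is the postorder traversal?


Root = 32; build tree by BST insertion.
Postorder traversal: [25, 20, 18, 30, 27, 32]


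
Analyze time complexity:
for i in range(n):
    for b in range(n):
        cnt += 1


Per nesting level: O(n) * O(n) = O(n^2)
Complexity: O(n^2)


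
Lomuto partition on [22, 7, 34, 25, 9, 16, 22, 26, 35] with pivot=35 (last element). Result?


Elements <= 35 go left of pivot.
Result: [22, 7, 34, 25, 9, 16, 22, 26, 35], pivot at index 8


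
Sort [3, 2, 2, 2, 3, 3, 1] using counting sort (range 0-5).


Count array: [0, 1, 3, 3, 0, 0]
Reconstruct: [1, 2, 2, 2, 3, 3, 3]


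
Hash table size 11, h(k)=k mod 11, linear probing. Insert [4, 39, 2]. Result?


Insertions: 4->slot 4; 39->slot 6; 2->slot 2
Table: [None, None, 2, None, 4, None, 39, None, None, None, None]


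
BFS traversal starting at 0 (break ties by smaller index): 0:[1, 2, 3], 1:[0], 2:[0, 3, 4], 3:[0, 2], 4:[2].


BFS queue: start with [0]
Visit order: [0, 1, 2, 3, 4]


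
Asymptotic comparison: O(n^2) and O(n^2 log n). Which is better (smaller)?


quadratic grows slower than n^2 log n
O(n^2) is asymptotically smaller; O(n^2 log n) grows faster


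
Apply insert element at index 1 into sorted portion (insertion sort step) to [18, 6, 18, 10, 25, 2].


After one pass: [6, 18, 18, 10, 25, 2]


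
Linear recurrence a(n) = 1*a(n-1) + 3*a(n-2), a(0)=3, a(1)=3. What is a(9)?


Build bottom-up:
...a(7)=651, a(8)=1524, a(9)=1*1524+3*651=3477


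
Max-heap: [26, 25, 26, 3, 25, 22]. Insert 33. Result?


Append 33: [26, 25, 26, 3, 25, 22, 33]
Bubble up: swap idx 6(33) with idx 2(26); swap idx 2(33) with idx 0(26)
Result: [33, 25, 26, 3, 25, 22, 26]


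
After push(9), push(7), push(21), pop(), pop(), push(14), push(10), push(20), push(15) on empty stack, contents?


push(9) -> [9]
push(7) -> [9, 7]
push(21) -> [9, 7, 21]
pop() returns 21 -> [9, 7]
pop() returns 7 -> [9]
push(14) -> [9, 14]
push(10) -> [9, 14, 10]
push(20) -> [9, 14, 10, 20]
push(15) -> [9, 14, 10, 20, 15]
Final stack (bottom to top): [9, 14, 10, 20, 15]


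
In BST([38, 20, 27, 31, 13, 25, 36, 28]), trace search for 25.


BST root = 38
Search for 25: compare at each node
Path: [38, 20, 27, 25]


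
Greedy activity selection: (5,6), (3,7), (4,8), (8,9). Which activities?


Greedy: pick earliest-ending, then skip overlaps.
Selected (2 activities): [(5, 6), (8, 9)]


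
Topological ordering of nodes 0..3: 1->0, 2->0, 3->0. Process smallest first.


Kahn's algorithm, process smallest node first
Order: [1, 2, 3, 0]


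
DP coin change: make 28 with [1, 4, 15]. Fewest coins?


dp[0]=0; dp[i]=1+min(dp[i-c] for c in coins)
...dp[23]=3, dp[24]=4, dp[25]=5, dp[26]=6, dp[27]=4, dp[28]=5
Minimum coins for 28 = 5


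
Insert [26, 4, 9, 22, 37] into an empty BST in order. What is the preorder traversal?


Root = 26; build tree by BST insertion.
Preorder traversal: [26, 4, 9, 22, 37]


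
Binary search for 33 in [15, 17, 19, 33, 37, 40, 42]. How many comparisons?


Search for 33:
[0,6] mid=3 arr[3]=33
Total: 1 comparisons


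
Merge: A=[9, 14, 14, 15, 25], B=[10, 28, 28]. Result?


Compare heads, take smaller each step.
Merged: [9, 10, 14, 14, 15, 25, 28, 28]


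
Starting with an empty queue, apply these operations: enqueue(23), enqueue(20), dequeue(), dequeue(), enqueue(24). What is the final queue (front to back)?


enqueue(23) -> [23]
enqueue(20) -> [23, 20]
dequeue() returns 23 -> [20]
dequeue() returns 20 -> []
enqueue(24) -> [24]
Final queue (front to back): [24]


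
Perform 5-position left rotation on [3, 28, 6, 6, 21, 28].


Left rotate by 5: [28, 3, 28, 6, 6, 21]


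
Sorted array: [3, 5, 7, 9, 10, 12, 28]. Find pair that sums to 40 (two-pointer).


Two pointers: lo=0, hi=6
Found pair: (12, 28) summing to 40


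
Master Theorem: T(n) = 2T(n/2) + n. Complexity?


a=2, b=2, c=1. log_2(2)=1 = c=1. Case 2: O(n^c log n) = O(n log n)
Complexity: O(n log n)


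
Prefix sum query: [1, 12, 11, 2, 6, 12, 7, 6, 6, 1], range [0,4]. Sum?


Prefix sums: [0, 1, 13, 24, 26, 32, 44, 51, 57, 63, 64]
Sum[0..4] = prefix[5] - prefix[0] = 32 - 0 = 32


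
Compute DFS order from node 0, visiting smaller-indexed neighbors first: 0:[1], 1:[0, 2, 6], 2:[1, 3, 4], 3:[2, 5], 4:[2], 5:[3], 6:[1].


DFS stack-based: start with [0]
Visit order: [0, 1, 2, 3, 5, 4, 6]


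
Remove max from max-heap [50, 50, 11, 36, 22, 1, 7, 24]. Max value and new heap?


Max = 50
Replace root with last, heapify down
Resulting heap: [50, 36, 11, 24, 22, 1, 7]


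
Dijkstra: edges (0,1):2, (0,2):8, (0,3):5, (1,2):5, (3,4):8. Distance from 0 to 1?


Dijkstra from 0:
Distances: {0: 0, 1: 2, 2: 7, 3: 5, 4: 13}
Shortest distance to 1 = 2, path = [0, 1]


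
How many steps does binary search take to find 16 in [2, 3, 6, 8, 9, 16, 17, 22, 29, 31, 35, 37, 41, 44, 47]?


Search for 16:
[0,14] mid=7 arr[7]=22
[0,6] mid=3 arr[3]=8
[4,6] mid=5 arr[5]=16
Total: 3 comparisons


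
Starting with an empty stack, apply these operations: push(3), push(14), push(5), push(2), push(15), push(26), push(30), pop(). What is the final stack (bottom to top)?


push(3) -> [3]
push(14) -> [3, 14]
push(5) -> [3, 14, 5]
push(2) -> [3, 14, 5, 2]
push(15) -> [3, 14, 5, 2, 15]
push(26) -> [3, 14, 5, 2, 15, 26]
push(30) -> [3, 14, 5, 2, 15, 26, 30]
pop() returns 30 -> [3, 14, 5, 2, 15, 26]
Final stack (bottom to top): [3, 14, 5, 2, 15, 26]


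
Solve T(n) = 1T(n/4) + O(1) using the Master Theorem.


a=1, b=4, c=0. log_4(1)=0 = c=0. Case 2: O(n^c log n) = O(log n)
Complexity: O(log n)


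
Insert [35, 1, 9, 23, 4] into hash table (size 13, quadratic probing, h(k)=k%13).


Insertions: 35->slot 9; 1->slot 1; 9->slot 10; 23->slot 11; 4->slot 4
Table: [None, 1, None, None, 4, None, None, None, None, 35, 9, 23, None]


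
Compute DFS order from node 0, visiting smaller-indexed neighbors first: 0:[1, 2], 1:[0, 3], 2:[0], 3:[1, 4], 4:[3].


DFS stack-based: start with [0]
Visit order: [0, 1, 3, 4, 2]


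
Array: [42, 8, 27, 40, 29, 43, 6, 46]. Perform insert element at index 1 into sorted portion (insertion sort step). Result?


After one pass: [8, 42, 27, 40, 29, 43, 6, 46]


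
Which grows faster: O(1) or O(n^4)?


constant grows slower than quartic
O(1) is asymptotically smaller; O(n^4) grows faster


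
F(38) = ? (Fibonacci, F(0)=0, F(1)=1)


F(n)=F(n-1)+F(n-2)
...F(36)=14930352, F(37)=24157817, F(38)=39088169


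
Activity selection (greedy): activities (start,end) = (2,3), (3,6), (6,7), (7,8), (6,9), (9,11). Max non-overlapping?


Greedy: pick earliest-ending, then skip overlaps.
Selected (5 activities): [(2, 3), (3, 6), (6, 7), (7, 8), (9, 11)]


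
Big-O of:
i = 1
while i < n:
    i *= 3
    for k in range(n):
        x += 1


Per nesting level: O(log n) * O(n) = O(n log n)
Complexity: O(n log n)


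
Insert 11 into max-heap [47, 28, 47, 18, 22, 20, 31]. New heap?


Append 11: [47, 28, 47, 18, 22, 20, 31, 11]
Bubble up: no swaps needed
Result: [47, 28, 47, 18, 22, 20, 31, 11]


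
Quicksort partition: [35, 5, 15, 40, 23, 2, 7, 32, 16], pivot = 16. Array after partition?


Elements <= 16 go left of pivot.
Result: [5, 15, 2, 7, 16, 35, 40, 32, 23], pivot at index 4


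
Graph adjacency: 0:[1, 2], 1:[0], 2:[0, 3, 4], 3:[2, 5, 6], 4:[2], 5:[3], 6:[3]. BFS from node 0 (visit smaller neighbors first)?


BFS queue: start with [0]
Visit order: [0, 1, 2, 3, 4, 5, 6]


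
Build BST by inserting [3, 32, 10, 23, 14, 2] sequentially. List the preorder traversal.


Root = 3; build tree by BST insertion.
Preorder traversal: [3, 2, 32, 10, 23, 14]


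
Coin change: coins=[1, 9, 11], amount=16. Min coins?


dp[0]=0; dp[i]=1+min(dp[i-c] for c in coins)
...dp[11]=1, dp[12]=2, dp[13]=3, dp[14]=4, dp[15]=5, dp[16]=6
Minimum coins for 16 = 6


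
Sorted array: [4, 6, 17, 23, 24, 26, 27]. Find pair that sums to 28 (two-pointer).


Two pointers: lo=0, hi=6
Found pair: (4, 24) summing to 28


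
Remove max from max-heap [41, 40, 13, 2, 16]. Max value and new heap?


Max = 41
Replace root with last, heapify down
Resulting heap: [40, 16, 13, 2]


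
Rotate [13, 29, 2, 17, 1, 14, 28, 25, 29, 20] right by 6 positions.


Right rotate by 6: [1, 14, 28, 25, 29, 20, 13, 29, 2, 17]


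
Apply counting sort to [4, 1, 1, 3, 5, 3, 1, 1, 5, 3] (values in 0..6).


Count array: [0, 4, 0, 3, 1, 2, 0]
Reconstruct: [1, 1, 1, 1, 3, 3, 3, 4, 5, 5]


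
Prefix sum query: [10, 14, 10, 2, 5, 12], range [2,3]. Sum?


Prefix sums: [0, 10, 24, 34, 36, 41, 53]
Sum[2..3] = prefix[4] - prefix[2] = 36 - 24 = 12


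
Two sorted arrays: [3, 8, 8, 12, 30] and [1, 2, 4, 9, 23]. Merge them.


Compare heads, take smaller each step.
Merged: [1, 2, 3, 4, 8, 8, 9, 12, 23, 30]


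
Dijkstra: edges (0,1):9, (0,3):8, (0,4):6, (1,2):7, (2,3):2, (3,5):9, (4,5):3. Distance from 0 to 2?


Dijkstra from 0:
Distances: {0: 0, 1: 9, 2: 10, 3: 8, 4: 6, 5: 9}
Shortest distance to 2 = 10, path = [0, 3, 2]


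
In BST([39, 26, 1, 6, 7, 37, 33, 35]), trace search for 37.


BST root = 39
Search for 37: compare at each node
Path: [39, 26, 37]


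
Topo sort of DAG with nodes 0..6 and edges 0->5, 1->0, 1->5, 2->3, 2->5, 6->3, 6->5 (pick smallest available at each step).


Kahn's algorithm, process smallest node first
Order: [1, 0, 2, 4, 6, 3, 5]


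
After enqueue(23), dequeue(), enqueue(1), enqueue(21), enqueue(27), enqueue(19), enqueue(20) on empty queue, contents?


enqueue(23) -> [23]
dequeue() returns 23 -> []
enqueue(1) -> [1]
enqueue(21) -> [1, 21]
enqueue(27) -> [1, 21, 27]
enqueue(19) -> [1, 21, 27, 19]
enqueue(20) -> [1, 21, 27, 19, 20]
Final queue (front to back): [1, 21, 27, 19, 20]


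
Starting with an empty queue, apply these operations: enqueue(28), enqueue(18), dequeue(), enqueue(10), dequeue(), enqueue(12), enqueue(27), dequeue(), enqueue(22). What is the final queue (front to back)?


enqueue(28) -> [28]
enqueue(18) -> [28, 18]
dequeue() returns 28 -> [18]
enqueue(10) -> [18, 10]
dequeue() returns 18 -> [10]
enqueue(12) -> [10, 12]
enqueue(27) -> [10, 12, 27]
dequeue() returns 10 -> [12, 27]
enqueue(22) -> [12, 27, 22]
Final queue (front to back): [12, 27, 22]


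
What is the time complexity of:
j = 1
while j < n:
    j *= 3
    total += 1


Per nesting level: O(log n) = O(log n)
Complexity: O(log n)


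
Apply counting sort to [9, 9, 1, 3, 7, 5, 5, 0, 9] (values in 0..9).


Count array: [1, 1, 0, 1, 0, 2, 0, 1, 0, 3]
Reconstruct: [0, 1, 3, 5, 5, 7, 9, 9, 9]


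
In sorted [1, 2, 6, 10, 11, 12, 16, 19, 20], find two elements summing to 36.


Two pointers: lo=0, hi=8
Found pair: (16, 20) summing to 36
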